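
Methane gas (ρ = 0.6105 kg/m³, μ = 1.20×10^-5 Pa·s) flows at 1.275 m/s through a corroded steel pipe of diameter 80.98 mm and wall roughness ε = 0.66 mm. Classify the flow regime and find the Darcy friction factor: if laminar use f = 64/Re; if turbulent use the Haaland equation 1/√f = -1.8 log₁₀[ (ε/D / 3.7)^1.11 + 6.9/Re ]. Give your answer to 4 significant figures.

f ≈ 0.04520

Re = ρVD/μ = 0.6105·1.275·0.08098/1.2e-05 = 5253.
Re > 4000 → turbulent. ε/D = 0.00066/0.08098 = 0.00815; Haaland: 1/√f = -1.8 log₁₀[0.00112 + 0.00131] = 4.704, so f = 0.0452.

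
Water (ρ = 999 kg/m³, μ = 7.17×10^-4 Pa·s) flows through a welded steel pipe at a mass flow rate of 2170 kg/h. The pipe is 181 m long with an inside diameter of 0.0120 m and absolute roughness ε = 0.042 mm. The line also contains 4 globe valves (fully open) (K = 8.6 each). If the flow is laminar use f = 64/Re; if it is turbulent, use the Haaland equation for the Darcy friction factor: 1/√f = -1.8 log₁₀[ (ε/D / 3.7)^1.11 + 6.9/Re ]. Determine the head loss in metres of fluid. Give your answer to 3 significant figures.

ṁ = 2170 kg/h = 2170/3600 = 0.6028 kg/s.
A = πD²/4 = π(0.012)²/4 = 0.0001131 m²; mean velocity V = ṁ/(ρA) = 0.6028/(999 · 0.0001131) = 5.335 m/s.
Reynolds number Re = ρVD/μ = 999 · 5.335 · 0.012 / 0.000717 = 8.92e+04.
Re > 4000 → turbulent. Relative roughness ε/D = 4.2e-05/0.012 = 0.0035. Haaland: 1/√f = -1.8 log₁₀[(0.0035/3.7)^1.11 + 6.9/8.92e+04] = -1.8 log₁₀[0.00044 + 7.74e-05] = 5.916, so f = 0.02858.
Total minor-loss coefficient ΣK = 4·8.6 = 34.4.
ΔP = [f·L/D + ΣK]·(ρV²/2) = [0.02858·181/0.012 + 34.4]·(999·5.335²/2) = [431 + 34.4]·1.422e+04 = 6.617e+06 Pa.
Head loss h_f = ΔP/(ρg) = 6.617e+06/(999·9.81) = 675 m.

h_f ≈ 675 m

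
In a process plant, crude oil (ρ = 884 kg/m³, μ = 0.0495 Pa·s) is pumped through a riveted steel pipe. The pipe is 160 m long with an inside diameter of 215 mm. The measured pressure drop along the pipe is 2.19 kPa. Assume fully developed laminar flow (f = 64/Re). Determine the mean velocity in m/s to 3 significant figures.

V ≈ 0.399 m/s

For laminar flow, f = 64/Re with Re = ρVD/μ, so Darcy-Weisbach reduces to ΔP = 32μLV/D². Solving for V: V = ΔP·D²/(32μL) = 2190·(0.215)²/(32·0.0495·160) = 0.3994 m/s.
Check: Re = ρVD/μ = 884·0.3994·0.215/0.0495 = 1534 < 2300, so the laminar assumption holds.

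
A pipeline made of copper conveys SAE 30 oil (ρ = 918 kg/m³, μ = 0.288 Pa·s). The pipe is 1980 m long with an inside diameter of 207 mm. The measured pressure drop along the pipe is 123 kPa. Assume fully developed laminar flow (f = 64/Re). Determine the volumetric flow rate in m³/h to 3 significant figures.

Q ≈ 35.0 m³/h

For laminar flow, f = 64/Re with Re = ρVD/μ, so Darcy-Weisbach reduces to ΔP = 32μLV/D². Solving for V: V = ΔP·D²/(32μL) = 1.23e+05·(0.207)²/(32·0.288·1980) = 0.2888 m/s.
Check: Re = ρVD/μ = 918·0.2888·0.207/0.288 = 190.6 < 2300, so the laminar assumption holds.
Q = V·A = 0.2888·(π/4·0.207²) = 0.00972 m³/s = 35.0 m³/h.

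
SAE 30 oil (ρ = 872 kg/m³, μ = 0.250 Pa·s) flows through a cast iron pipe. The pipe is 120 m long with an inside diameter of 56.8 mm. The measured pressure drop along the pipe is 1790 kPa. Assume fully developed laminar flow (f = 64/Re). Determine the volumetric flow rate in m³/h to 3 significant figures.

Q ≈ 54.9 m³/h

For laminar flow, f = 64/Re with Re = ρVD/μ, so Darcy-Weisbach reduces to ΔP = 32μLV/D². Solving for V: V = ΔP·D²/(32μL) = 1.79e+06·(0.0568)²/(32·0.25·120) = 6.016 m/s.
Check: Re = ρVD/μ = 872·6.016·0.0568/0.25 = 1192 < 2300, so the laminar assumption holds.
Q = V·A = 6.016·(π/4·0.0568²) = 0.01524 m³/s = 54.9 m³/h.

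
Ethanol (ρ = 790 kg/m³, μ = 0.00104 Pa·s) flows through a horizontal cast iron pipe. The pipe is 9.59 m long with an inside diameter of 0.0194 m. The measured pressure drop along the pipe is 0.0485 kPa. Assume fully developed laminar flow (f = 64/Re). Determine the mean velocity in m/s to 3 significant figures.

V ≈ 0.0572 m/s

For laminar flow, f = 64/Re with Re = ρVD/μ, so Darcy-Weisbach reduces to ΔP = 32μLV/D². Solving for V: V = ΔP·D²/(32μL) = 48.5·(0.0194)²/(32·0.00104·9.59) = 0.05719 m/s.
Check: Re = ρVD/μ = 790·0.05719·0.0194/0.00104 = 842.8 < 2300, so the laminar assumption holds.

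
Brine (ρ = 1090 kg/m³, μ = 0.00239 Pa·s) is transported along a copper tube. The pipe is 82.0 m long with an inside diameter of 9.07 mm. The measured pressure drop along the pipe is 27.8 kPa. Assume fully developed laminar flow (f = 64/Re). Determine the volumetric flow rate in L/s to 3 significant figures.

For laminar flow, f = 64/Re with Re = ρVD/μ, so Darcy-Weisbach reduces to ΔP = 32μLV/D². Solving for V: V = ΔP·D²/(32μL) = 2.78e+04·(0.00907)²/(32·0.00239·82) = 0.3647 m/s.
Check: Re = ρVD/μ = 1090·0.3647·0.00907/0.00239 = 1508 < 2300, so the laminar assumption holds.
Q = V·A = 0.3647·(π/4·0.00907²) = 2.356e-05 m³/s = 0.0236 L/s.

Q ≈ 0.0236 L/s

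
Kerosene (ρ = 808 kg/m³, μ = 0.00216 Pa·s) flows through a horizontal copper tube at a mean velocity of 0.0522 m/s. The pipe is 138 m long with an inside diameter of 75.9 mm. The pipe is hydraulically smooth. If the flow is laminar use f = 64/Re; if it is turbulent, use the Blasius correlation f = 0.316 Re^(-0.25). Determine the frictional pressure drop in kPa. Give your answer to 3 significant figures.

ΔP ≈ 0.0864 kPa

Reynolds number Re = ρVD/μ = 808 · 0.0522 · 0.0759 / 0.00216 = 1482.
Re < 2300 → laminar flow, so f = 64/Re = 64/1482 = 0.04318 (the turbulent correlation is not needed).
Darcy-Weisbach: ΔP = f(L/D)(ρV²/2) = 0.04318·(138/0.0759)·(808·0.0522²/2) = 0.04318·1818·1.101 = 86.43 Pa.
ΔP = 86.43 Pa = 0.0864 kPa.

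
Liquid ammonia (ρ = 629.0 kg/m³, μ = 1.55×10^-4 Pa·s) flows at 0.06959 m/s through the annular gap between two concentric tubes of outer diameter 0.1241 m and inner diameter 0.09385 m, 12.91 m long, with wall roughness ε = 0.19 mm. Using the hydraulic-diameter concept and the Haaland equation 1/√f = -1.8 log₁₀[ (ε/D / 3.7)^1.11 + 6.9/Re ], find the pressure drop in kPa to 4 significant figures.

Hydraulic diameter D_h = 4A/P = D_o - D_i = 0.1241 - 0.09385 = 0.03025 m.
Re = ρVD_h/μ = 629·0.06959·0.03025/0.000155 = 8543.
ε/D_h = 0.00019/0.03025 = 0.00628; Haaland gives 1/√f = -1.8 log₁₀[0.000842+0.000808] = 5.009, so f = 0.03986.
ΔP = f(L/D_h)(ρV²/2) = 0.03986·12.91/0.03025·1.523 = 25.91 Pa.
ΔP = 0.02591 kPa.

ΔP ≈ 0.02591 kPa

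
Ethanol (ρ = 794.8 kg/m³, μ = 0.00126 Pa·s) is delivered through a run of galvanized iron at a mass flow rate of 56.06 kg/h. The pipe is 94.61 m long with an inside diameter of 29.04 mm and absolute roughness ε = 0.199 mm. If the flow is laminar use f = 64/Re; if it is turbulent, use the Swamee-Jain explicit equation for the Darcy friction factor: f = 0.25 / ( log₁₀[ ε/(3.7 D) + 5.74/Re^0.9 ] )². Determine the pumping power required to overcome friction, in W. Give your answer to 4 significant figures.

ṁ = 56.06 kg/h = 56.06/3600 = 0.01557 kg/s.
A = πD²/4 = π(0.02904)²/4 = 0.0006623 m²; mean velocity V = ṁ/(ρA) = 0.01557/(794.8 · 0.0006623) = 0.02958 m/s.
Reynolds number Re = ρVD/μ = 794.8 · 0.02958 · 0.02904 / 0.00126 = 541.9.
Re < 2300 → laminar flow, so f = 64/Re = 64/541.9 = 0.1181 (the turbulent correlation is not needed).
Darcy-Weisbach: ΔP = f(L/D)(ρV²/2) = 0.1181·(94.61/0.02904)·(794.8·0.02958²/2) = 0.1181·3258·0.3477 = 133.8 Pa.
Q = ṁ/ρ = 0.01557/794.8 = 1.959e-05 m³/s.
Pumping power P = QΔP = 1.959e-05·133.8 = 0.0026216 W = 0.002622 W.

P ≈ 0.002622 W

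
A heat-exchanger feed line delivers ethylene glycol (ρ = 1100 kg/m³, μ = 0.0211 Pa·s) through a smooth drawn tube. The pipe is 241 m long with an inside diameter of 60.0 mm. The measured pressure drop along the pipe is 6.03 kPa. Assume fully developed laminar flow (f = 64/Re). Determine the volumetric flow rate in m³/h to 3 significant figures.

For laminar flow, f = 64/Re with Re = ρVD/μ, so Darcy-Weisbach reduces to ΔP = 32μLV/D². Solving for V: V = ΔP·D²/(32μL) = 6030·(0.06)²/(32·0.0211·241) = 0.1334 m/s.
Check: Re = ρVD/μ = 1100·0.1334·0.06/0.0211 = 417.3 < 2300, so the laminar assumption holds.
Q = V·A = 0.1334·(π/4·0.06²) = 0.0003772 m³/s = 1.36 m³/h.

Q ≈ 1.36 m³/h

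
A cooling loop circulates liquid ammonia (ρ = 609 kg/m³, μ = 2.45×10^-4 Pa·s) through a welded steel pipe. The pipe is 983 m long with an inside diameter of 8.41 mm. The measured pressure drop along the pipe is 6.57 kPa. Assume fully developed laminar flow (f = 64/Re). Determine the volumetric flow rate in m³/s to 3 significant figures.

For laminar flow, f = 64/Re with Re = ρVD/μ, so Darcy-Weisbach reduces to ΔP = 32μLV/D². Solving for V: V = ΔP·D²/(32μL) = 6570·(0.00841)²/(32·0.000245·983) = 0.0603 m/s.
Check: Re = ρVD/μ = 609·0.0603·0.00841/0.000245 = 1260 < 2300, so the laminar assumption holds.
Q = V·A = 0.0603·(π/4·0.00841²) = 3.349e-06 m³/s = 3.35×10^-6 m³/s.

Q ≈ 3.35×10^-6 m³/s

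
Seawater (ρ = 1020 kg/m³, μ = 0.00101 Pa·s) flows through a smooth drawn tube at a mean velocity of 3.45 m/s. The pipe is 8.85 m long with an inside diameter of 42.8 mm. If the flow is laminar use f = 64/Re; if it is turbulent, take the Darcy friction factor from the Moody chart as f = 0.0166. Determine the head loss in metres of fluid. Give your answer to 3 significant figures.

h_f ≈ 2.08 m

Reynolds number Re = ρVD/μ = 1020 · 3.45 · 0.0428 / 0.00101 = 1.491e+05.
Re > 4000 → turbulent; use the Moody-chart value f = 0.0166.
Darcy-Weisbach: ΔP = f(L/D)(ρV²/2) = 0.0166·(8.85/0.0428)·(1020·3.45²/2) = 0.0166·206.8·6070 = 2.084e+04 Pa.
Head loss h_f = ΔP/(ρg) = 2.084e+04/(1020·9.81) = 2.08 m.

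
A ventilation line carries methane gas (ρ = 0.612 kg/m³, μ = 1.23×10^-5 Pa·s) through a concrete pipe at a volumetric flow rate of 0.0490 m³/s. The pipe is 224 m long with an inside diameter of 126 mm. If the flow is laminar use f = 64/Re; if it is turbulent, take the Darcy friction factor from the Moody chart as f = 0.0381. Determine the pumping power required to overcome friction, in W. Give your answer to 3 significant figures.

P ≈ 15.7 W

Cross-sectional area A = πD²/4 = π(0.126)²/4 = 0.01247 m²; mean velocity V = Q/A = 0.049/0.01247 = 3.93 m/s.
Reynolds number Re = ρVD/μ = 0.612 · 3.93 · 0.126 / 1.23e-05 = 2.464e+04.
Re > 4000 → turbulent; use the Moody-chart value f = 0.0381.
Darcy-Weisbach: ΔP = f(L/D)(ρV²/2) = 0.0381·(224/0.126)·(0.612·3.93²/2) = 0.0381·1778·4.726 = 320.1 Pa.
Pumping power P = QΔP = 0.049·320.1 = 15.68 W = 15.7 W.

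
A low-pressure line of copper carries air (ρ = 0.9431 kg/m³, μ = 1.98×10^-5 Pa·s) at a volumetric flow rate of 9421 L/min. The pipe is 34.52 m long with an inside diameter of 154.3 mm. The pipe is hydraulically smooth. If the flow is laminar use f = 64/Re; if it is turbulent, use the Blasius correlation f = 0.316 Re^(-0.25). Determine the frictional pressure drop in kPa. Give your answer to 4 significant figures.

Q = 9421 L/min = 9421/60000 = 0.157 m³/s.
Cross-sectional area A = πD²/4 = π(0.1543)²/4 = 0.0187 m²; mean velocity V = Q/A = 0.157/0.0187 = 8.397 m/s.
Reynolds number Re = ρVD/μ = 0.9431 · 8.397 · 0.1543 / 1.98e-05 = 6.171e+04.
Re > 4000 → turbulent. Smooth-pipe (Blasius): f = 0.316 Re^(-0.25) = 0.316/(6.171e+04)^0.25 = 0.02005.
Darcy-Weisbach: ΔP = f(L/D)(ρV²/2) = 0.02005·(34.52/0.1543)·(0.9431·8.397²/2) = 0.02005·223.7·33.25 = 149.1 Pa.
ΔP = 149.1 Pa = 0.1491 kPa.

ΔP ≈ 0.1491 kPa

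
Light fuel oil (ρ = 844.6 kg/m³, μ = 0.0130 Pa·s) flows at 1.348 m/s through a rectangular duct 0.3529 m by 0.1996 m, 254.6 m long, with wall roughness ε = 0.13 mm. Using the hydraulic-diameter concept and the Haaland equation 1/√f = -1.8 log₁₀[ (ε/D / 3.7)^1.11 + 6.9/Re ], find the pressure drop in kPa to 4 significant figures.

Hydraulic diameter D_h = 4A/P = 4·(0.3529·0.1996)/(2·(0.3529+0.1996)) = 0.2818/1.105 = 0.255 m.
Re = ρVD_h/μ = 844.6·1.348·0.255/0.013 = 2.233e+04.
ε/D_h = 0.00013/0.255 = 0.00051; Haaland gives 1/√f = -1.8 log₁₀[5.18e-05+0.000309] = 6.197, so f = 0.02604.
ΔP = f(L/D_h)(ρV²/2) = 0.02604·254.6/0.255·767.4 = 1.995e+04 Pa.
ΔP = 19.95 kPa.

ΔP ≈ 19.95 kPa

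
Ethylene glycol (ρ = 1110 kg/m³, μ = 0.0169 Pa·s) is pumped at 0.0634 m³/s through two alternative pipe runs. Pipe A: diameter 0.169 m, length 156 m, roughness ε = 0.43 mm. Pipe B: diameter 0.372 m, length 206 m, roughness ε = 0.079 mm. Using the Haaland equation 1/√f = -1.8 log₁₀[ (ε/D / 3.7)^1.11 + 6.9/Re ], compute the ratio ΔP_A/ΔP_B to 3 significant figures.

Pipe A: V = Q/A = 0.0634/0.02243 = 2.826 m/s; Re = 3.137e+04; ε/D = 0.00254; Haaland → f = 0.02874; ΔP_A = f(L/D)(ρV²/2) = 1.176e+05 Pa.
Pipe B: V = Q/A = 0.0634/0.1087 = 0.5833 m/s; Re = 1.425e+04; ε/D = 0.000212; Haaland → f = 0.02838; ΔP_B = f(L/D)(ρV²/2) = 2968 Pa.
ΔP_A/ΔP_B = 1.176e+05/2968 = 39.6.

ΔP_A/ΔP_B ≈ 39.6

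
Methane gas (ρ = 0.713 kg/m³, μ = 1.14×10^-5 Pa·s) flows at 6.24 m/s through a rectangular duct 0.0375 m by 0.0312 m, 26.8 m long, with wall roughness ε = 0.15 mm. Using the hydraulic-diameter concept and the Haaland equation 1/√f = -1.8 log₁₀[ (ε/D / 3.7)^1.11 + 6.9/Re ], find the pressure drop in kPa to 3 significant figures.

ΔP ≈ 0.384 kPa

Hydraulic diameter D_h = 4A/P = 4·(0.0375·0.0312)/(2·(0.0375+0.0312)) = 0.00468/0.1374 = 0.03406 m.
Re = ρVD_h/μ = 0.713·6.24·0.03406/1.14e-05 = 1.329e+04.
ε/D_h = 0.00015/0.03406 = 0.0044; Haaland gives 1/√f = -1.8 log₁₀[0.000567+0.000519] = 5.335, so f = 0.03513.
ΔP = f(L/D_h)(ρV²/2) = 0.03513·26.8/0.03406·13.88 = 383.7 Pa.
ΔP = 0.384 kPa.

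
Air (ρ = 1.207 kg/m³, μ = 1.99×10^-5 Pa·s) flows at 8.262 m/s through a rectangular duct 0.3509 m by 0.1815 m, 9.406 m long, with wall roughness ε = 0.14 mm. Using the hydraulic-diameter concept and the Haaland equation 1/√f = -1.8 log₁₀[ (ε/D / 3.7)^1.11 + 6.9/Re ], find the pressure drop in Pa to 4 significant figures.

Hydraulic diameter D_h = 4A/P = 4·(0.3509·0.1815)/(2·(0.3509+0.1815)) = 0.2548/1.065 = 0.2392 m.
Re = ρVD_h/μ = 1.207·8.262·0.2392/1.99e-05 = 1.199e+05.
ε/D_h = 0.00014/0.2392 = 0.000585; Haaland gives 1/√f = -1.8 log₁₀[6.04e-05+5.76e-05] = 7.071, so f = 0.02.
ΔP = f(L/D_h)(ρV²/2) = 0.02·9.406/0.2392·41.2 = 32.39 Pa.

ΔP ≈ 32.39 Pa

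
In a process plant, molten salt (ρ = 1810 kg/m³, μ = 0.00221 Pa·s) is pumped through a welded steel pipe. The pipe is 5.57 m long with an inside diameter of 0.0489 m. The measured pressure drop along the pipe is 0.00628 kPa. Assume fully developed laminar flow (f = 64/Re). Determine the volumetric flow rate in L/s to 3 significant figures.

For laminar flow, f = 64/Re with Re = ρVD/μ, so Darcy-Weisbach reduces to ΔP = 32μLV/D². Solving for V: V = ΔP·D²/(32μL) = 6.28·(0.0489)²/(32·0.00221·5.57) = 0.03812 m/s.
Check: Re = ρVD/μ = 1810·0.03812·0.0489/0.00221 = 1527 < 2300, so the laminar assumption holds.
Q = V·A = 0.03812·(π/4·0.0489²) = 7.16e-05 m³/s = 0.0716 L/s.

Q ≈ 0.0716 L/s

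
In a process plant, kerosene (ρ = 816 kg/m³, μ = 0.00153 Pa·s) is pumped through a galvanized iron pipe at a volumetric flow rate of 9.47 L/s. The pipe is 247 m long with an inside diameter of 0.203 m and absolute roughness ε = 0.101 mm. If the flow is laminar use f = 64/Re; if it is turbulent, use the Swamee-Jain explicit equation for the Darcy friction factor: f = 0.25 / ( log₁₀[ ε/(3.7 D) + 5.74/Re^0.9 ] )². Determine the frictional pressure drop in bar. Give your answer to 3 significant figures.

ΔP ≈ 0.0104 bar

Q = 9.47 L/s = 9.47/1000 = 0.00947 m³/s.
Cross-sectional area A = πD²/4 = π(0.203)²/4 = 0.03237 m²; mean velocity V = Q/A = 0.00947/0.03237 = 0.2926 m/s.
Reynolds number Re = ρVD/μ = 816 · 0.2926 · 0.203 / 0.00153 = 3.168e+04.
Re > 4000 → turbulent. Relative roughness ε/D = 0.000101/0.203 = 0.000498. Swamee-Jain: f = 0.25/(log₁₀[0.000498/3.7 + 5.74/3.168e+04^0.9])² = 0.25/(log₁₀[0.000134 + 0.000511])² = 0.25/(-3.19)² = 0.02456.
Darcy-Weisbach: ΔP = f(L/D)(ρV²/2) = 0.02456·(247/0.203)·(816·0.2926²/2) = 0.02456·1217·34.93 = 1044 Pa.
ΔP = 1044 Pa = 0.0104 bar.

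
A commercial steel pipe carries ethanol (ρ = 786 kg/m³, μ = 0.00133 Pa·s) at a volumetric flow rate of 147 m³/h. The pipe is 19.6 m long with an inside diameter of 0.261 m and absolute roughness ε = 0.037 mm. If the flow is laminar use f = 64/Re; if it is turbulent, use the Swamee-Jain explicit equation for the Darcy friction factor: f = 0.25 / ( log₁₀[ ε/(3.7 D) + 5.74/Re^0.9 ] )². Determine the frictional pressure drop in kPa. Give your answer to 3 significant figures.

ΔP ≈ 0.312 kPa

Q = 147 m³/h = 147/3600 = 0.04083 m³/s.
Cross-sectional area A = πD²/4 = π(0.261)²/4 = 0.0535 m²; mean velocity V = Q/A = 0.04083/0.0535 = 0.7632 m/s.
Reynolds number Re = ρVD/μ = 786 · 0.7632 · 0.261 / 0.00133 = 1.177e+05.
Re > 4000 → turbulent. Relative roughness ε/D = 3.7e-05/0.261 = 0.000142. Swamee-Jain: f = 0.25/(log₁₀[0.000142/3.7 + 5.74/1.177e+05^0.9])² = 0.25/(log₁₀[3.83e-05 + 0.000157])² = 0.25/(-3.71)² = 0.01816.
Darcy-Weisbach: ΔP = f(L/D)(ρV²/2) = 0.01816·(19.6/0.261)·(786·0.7632²/2) = 0.01816·75.1·228.9 = 312.3 Pa.
ΔP = 312.3 Pa = 0.312 kPa.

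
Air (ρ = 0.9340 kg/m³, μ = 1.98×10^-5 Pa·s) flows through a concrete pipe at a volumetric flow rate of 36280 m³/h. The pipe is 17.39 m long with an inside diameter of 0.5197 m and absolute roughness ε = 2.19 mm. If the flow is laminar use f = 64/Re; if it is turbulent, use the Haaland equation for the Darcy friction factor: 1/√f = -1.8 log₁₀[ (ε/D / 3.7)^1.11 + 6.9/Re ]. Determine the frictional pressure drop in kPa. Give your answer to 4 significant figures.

Q = 36280 m³/h = 36280/3600 = 10.08 m³/s.
Cross-sectional area A = πD²/4 = π(0.5197)²/4 = 0.2121 m²; mean velocity V = Q/A = 10.08/0.2121 = 47.51 m/s.
Reynolds number Re = ρVD/μ = 0.934 · 47.51 · 0.5197 / 1.98e-05 = 1.165e+06.
Re > 4000 → turbulent. Relative roughness ε/D = 0.00219/0.5197 = 0.00421. Haaland: 1/√f = -1.8 log₁₀[(0.00421/3.7)^1.11 + 6.9/1.165e+06] = -1.8 log₁₀[0.00054 + 5.92e-06] = 5.873, so f = 0.029.
Darcy-Weisbach: ΔP = f(L/D)(ρV²/2) = 0.029·(17.39/0.5197)·(0.934·47.51²/2) = 0.029·33.46·1054 = 1023 Pa.
ΔP = 1023 Pa = 1.023 kPa.

ΔP ≈ 1.023 kPa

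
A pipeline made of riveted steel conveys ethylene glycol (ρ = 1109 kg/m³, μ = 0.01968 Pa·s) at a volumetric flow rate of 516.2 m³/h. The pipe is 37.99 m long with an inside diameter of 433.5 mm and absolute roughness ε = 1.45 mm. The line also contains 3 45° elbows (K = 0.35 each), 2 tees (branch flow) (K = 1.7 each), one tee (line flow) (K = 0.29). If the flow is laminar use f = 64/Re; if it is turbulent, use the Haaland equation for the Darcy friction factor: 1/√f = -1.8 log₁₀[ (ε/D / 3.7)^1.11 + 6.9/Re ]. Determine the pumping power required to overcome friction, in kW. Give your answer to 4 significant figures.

Q = 516.2 m³/h = 516.2/3600 = 0.1434 m³/s.
Cross-sectional area A = πD²/4 = π(0.4335)²/4 = 0.1476 m²; mean velocity V = Q/A = 0.1434/0.1476 = 0.9715 m/s.
Reynolds number Re = ρVD/μ = 1109 · 0.9715 · 0.4335 / 0.0197 = 2.373e+04.
Re > 4000 → turbulent. Relative roughness ε/D = 0.00145/0.4335 = 0.00334. Haaland: 1/√f = -1.8 log₁₀[(0.00334/3.7)^1.11 + 6.9/2.373e+04] = -1.8 log₁₀[0.000418 + 0.000291] = 5.669, so f = 0.03112.
Total minor-loss coefficient ΣK = 3·0.35 + 2·1.7 + 1·0.29 = 4.74.
ΔP = [f·L/D + ΣK]·(ρV²/2) = [0.03112·37.99/0.4335 + 4.74]·(1109·0.9715²/2) = [2.727 + 4.74]·523.4 = 3908 Pa.
Pumping power P = QΔP = 0.1434·3908 = 560.34 W = 0.5603 kW.

P ≈ 0.5603 kW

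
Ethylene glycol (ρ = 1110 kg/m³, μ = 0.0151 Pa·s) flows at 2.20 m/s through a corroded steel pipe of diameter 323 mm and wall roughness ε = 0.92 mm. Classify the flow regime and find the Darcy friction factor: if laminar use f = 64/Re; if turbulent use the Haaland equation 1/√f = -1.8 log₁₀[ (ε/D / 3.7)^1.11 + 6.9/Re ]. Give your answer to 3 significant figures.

f ≈ 0.0281

Re = ρVD/μ = 1110·2.2·0.323/0.0151 = 5.224e+04.
Re > 4000 → turbulent. ε/D = 0.00092/0.323 = 0.00285; Haaland: 1/√f = -1.8 log₁₀[0.00035 + 0.000132] = 5.971, so f = 0.02805.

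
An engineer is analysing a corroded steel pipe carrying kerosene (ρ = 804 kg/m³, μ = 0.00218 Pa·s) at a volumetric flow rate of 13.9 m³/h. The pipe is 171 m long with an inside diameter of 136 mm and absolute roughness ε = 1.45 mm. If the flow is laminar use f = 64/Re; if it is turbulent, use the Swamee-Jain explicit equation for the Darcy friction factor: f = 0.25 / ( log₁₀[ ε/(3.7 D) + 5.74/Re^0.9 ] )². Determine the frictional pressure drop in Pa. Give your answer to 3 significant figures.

ΔP ≈ 1550 Pa

Q = 13.9 m³/h = 13.9/3600 = 0.003861 m³/s.
Cross-sectional area A = πD²/4 = π(0.136)²/4 = 0.01453 m²; mean velocity V = Q/A = 0.003861/0.01453 = 0.2658 m/s.
Reynolds number Re = ρVD/μ = 804 · 0.2658 · 0.136 / 0.00218 = 1.333e+04.
Re > 4000 → turbulent. Relative roughness ε/D = 0.00145/0.136 = 0.0107. Swamee-Jain: f = 0.25/(log₁₀[0.0107/3.7 + 5.74/1.333e+04^0.9])² = 0.25/(log₁₀[0.00288 + 0.00111])² = 0.25/(-2.399)² = 0.04346.
Darcy-Weisbach: ΔP = f(L/D)(ρV²/2) = 0.04346·(171/0.136)·(804·0.2658²/2) = 0.04346·1257·28.4 = 1552 Pa.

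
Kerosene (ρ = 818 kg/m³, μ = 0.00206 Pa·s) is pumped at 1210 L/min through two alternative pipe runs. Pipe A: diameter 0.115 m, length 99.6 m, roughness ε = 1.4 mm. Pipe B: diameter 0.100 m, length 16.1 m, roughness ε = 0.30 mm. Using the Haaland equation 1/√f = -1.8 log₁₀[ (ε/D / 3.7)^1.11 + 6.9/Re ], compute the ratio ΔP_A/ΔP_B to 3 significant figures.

ΔP_A/ΔP_B ≈ 4.63

Pipe A: V = Q/A = 0.02017/0.01039 = 1.942 m/s; Re = 8.866e+04; ε/D = 0.0122; Haaland → f = 0.0412; ΔP_A = f(L/D)(ρV²/2) = 5.501e+04 Pa.
Pipe B: V = Q/A = 0.02017/0.007854 = 2.568 m/s; Re = 1.02e+05; ε/D = 0.003; Haaland → f = 0.02737; ΔP_B = f(L/D)(ρV²/2) = 1.188e+04 Pa.
ΔP_A/ΔP_B = 5.501e+04/1.188e+04 = 4.63.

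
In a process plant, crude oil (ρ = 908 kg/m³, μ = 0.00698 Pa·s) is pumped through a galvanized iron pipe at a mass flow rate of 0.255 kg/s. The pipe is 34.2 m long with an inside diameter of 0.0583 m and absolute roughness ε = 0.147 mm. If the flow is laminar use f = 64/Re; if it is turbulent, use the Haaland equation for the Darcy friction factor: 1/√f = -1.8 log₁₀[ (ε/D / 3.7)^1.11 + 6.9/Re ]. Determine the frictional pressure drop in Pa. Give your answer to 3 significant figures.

A = πD²/4 = π(0.0583)²/4 = 0.002669 m²; mean velocity V = ṁ/(ρA) = 0.255/(908 · 0.002669) = 0.1052 m/s.
Reynolds number Re = ρVD/μ = 908 · 0.1052 · 0.0583 / 0.00698 = 797.9.
Re < 2300 → laminar flow, so f = 64/Re = 64/797.9 = 0.08021 (the turbulent correlation is not needed).
Darcy-Weisbach: ΔP = f(L/D)(ρV²/2) = 0.08021·(34.2/0.0583)·(908·0.1052²/2) = 0.08021·586.6·5.025 = 236.4 Pa.

ΔP ≈ 236 Pa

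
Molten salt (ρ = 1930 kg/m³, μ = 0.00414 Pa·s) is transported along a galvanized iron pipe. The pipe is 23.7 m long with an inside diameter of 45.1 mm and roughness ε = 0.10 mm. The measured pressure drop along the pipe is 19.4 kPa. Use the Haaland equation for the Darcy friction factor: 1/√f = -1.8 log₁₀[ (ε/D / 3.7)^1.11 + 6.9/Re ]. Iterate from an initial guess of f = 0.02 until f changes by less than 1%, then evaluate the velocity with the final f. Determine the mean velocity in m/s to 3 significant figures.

Rearranging Darcy-Weisbach: V = √(2·ΔP·D/(f·L·ρ)). With ε/D = 0.0001/0.0451 = 0.00222, iterate starting from f = 0.02:
  f = 0.02 → V = √(2·1.94e+04·0.0451/(0.02·23.7·1930)) = 1.383 m/s; Re = ρVD/μ = 2.908e+04; f → 0.02836
  f = 0.02836 → V = 1.161 m/s; Re = 2.442e+04; f → 0.02901
  f = 0.02901 → V = 1.148 m/s; Re = 2.414e+04; f → 0.02906
Converged (Δf/f < 1%). With the final f = 0.02906: V = √(2·1.94e+04·0.0451/(0.02906·23.7·1930)) = 1.147 m/s.

V ≈ 1.15 m/s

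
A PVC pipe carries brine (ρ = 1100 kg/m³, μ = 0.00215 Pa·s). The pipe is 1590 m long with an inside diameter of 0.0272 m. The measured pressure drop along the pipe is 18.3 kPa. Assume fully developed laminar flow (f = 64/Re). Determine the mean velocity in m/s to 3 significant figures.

For laminar flow, f = 64/Re with Re = ρVD/μ, so Darcy-Weisbach reduces to ΔP = 32μLV/D². Solving for V: V = ΔP·D²/(32μL) = 1.83e+04·(0.0272)²/(32·0.00215·1590) = 0.1238 m/s.
Check: Re = ρVD/μ = 1100·0.1238·0.0272/0.00215 = 1722 < 2300, so the laminar assumption holds.

V ≈ 0.124 m/s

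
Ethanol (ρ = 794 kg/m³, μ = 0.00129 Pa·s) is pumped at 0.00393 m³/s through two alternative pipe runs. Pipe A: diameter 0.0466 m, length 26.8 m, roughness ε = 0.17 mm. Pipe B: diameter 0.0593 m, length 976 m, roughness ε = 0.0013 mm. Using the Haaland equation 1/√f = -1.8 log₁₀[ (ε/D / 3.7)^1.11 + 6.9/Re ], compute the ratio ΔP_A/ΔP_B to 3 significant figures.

Pipe A: V = Q/A = 0.00393/0.001706 = 2.304 m/s; Re = 6.609e+04; ε/D = 0.00365; Haaland → f = 0.02926; ΔP_A = f(L/D)(ρV²/2) = 3.547e+04 Pa.
Pipe B: V = Q/A = 0.00393/0.002762 = 1.423 m/s; Re = 5.194e+04; ε/D = 2.19e-05; Haaland → f = 0.02059; ΔP_B = f(L/D)(ρV²/2) = 2.724e+05 Pa.
ΔP_A/ΔP_B = 3.547e+04/2.724e+05 = 0.130.

ΔP_A/ΔP_B ≈ 0.130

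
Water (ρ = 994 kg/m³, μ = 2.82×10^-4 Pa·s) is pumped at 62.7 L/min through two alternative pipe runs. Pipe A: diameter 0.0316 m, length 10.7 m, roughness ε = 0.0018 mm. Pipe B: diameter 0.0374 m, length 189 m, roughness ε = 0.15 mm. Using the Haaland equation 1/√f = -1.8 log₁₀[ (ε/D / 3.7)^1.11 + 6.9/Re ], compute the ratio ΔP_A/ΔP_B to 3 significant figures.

ΔP_A/ΔP_B ≈ 0.0752

Pipe A: V = Q/A = 0.001045/0.0007843 = 1.332 m/s; Re = 1.484e+05; ε/D = 5.7e-05; Haaland → f = 0.01675; ΔP_A = f(L/D)(ρV²/2) = 5006 Pa.
Pipe B: V = Q/A = 0.001045/0.001099 = 0.9512 m/s; Re = 1.254e+05; ε/D = 0.00401; Haaland → f = 0.02928; ΔP_B = f(L/D)(ρV²/2) = 6.654e+04 Pa.
ΔP_A/ΔP_B = 5006/6.654e+04 = 0.0752.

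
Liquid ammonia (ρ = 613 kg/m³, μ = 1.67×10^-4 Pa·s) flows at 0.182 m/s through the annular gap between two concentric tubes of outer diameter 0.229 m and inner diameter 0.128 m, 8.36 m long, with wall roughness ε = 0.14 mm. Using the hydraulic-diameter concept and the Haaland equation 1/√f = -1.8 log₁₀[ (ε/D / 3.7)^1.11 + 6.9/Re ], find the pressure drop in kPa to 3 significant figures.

Hydraulic diameter D_h = 4A/P = D_o - D_i = 0.229 - 0.128 = 0.101 m.
Re = ρVD_h/μ = 613·0.182·0.101/0.000167 = 6.747e+04.
ε/D_h = 0.00014/0.101 = 0.00139; Haaland gives 1/√f = -1.8 log₁₀[0.000157+0.000102] = 6.454, so f = 0.024.
ΔP = f(L/D_h)(ρV²/2) = 0.024·8.36/0.101·10.15 = 20.17 Pa.
ΔP = 0.0202 kPa.

ΔP ≈ 0.0202 kPa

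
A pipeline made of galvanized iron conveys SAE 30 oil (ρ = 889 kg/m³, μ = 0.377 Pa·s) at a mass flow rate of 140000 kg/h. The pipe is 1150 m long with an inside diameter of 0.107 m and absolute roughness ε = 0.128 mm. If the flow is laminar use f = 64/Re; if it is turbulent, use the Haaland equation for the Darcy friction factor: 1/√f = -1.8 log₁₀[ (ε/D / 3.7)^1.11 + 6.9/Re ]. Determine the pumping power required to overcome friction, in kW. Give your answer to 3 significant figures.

P ≈ 258 kW

ṁ = 140000 kg/h = 140000/3600 = 38.89 kg/s.
A = πD²/4 = π(0.107)²/4 = 0.008992 m²; mean velocity V = ṁ/(ρA) = 38.89/(889 · 0.008992) = 4.865 m/s.
Reynolds number Re = ρVD/μ = 889 · 4.865 · 0.107 / 0.377 = 1227.
Re < 2300 → laminar flow, so f = 64/Re = 64/1227 = 0.05214 (the turbulent correlation is not needed).
Darcy-Weisbach: ΔP = f(L/D)(ρV²/2) = 0.05214·(1150/0.107)·(889·4.865²/2) = 0.05214·1.075e+04·1.052e+04 = 5.895e+06 Pa.
Q = ṁ/ρ = 38.89/889 = 0.04374 m³/s.
Pumping power P = QΔP = 0.04374·5.895e+06 = 257900 W = 258 kW.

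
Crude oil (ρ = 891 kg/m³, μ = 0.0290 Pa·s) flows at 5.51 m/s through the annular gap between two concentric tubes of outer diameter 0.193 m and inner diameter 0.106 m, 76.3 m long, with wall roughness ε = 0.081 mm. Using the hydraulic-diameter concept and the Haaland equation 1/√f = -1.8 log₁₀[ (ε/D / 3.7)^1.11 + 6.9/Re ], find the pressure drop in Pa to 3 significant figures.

Hydraulic diameter D_h = 4A/P = D_o - D_i = 0.193 - 0.106 = 0.087 m.
Re = ρVD_h/μ = 891·5.51·0.087/0.029 = 1.473e+04.
ε/D_h = 8.1e-05/0.087 = 0.000931; Haaland gives 1/√f = -1.8 log₁₀[0.000101+0.000468] = 5.84, so f = 0.02932.
ΔP = f(L/D_h)(ρV²/2) = 0.02932·76.3/0.087·1.353e+04 = 3.478e+05 Pa.

ΔP ≈ 348000 Pa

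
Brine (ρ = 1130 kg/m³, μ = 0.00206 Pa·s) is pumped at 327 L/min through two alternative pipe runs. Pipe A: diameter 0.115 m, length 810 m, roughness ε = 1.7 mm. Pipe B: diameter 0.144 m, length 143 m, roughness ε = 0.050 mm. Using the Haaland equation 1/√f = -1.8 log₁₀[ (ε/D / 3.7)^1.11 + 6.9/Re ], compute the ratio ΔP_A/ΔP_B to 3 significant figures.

ΔP_A/ΔP_B ≈ 31.6

Pipe A: V = Q/A = 0.00545/0.01039 = 0.5247 m/s; Re = 3.31e+04; ε/D = 0.0148; Haaland → f = 0.04488; ΔP_A = f(L/D)(ρV²/2) = 4.917e+04 Pa.
Pipe B: V = Q/A = 0.00545/0.01629 = 0.3346 m/s; Re = 2.643e+04; ε/D = 0.000347; Haaland → f = 0.02476; ΔP_B = f(L/D)(ρV²/2) = 1556 Pa.
ΔP_A/ΔP_B = 4.917e+04/1556 = 31.6.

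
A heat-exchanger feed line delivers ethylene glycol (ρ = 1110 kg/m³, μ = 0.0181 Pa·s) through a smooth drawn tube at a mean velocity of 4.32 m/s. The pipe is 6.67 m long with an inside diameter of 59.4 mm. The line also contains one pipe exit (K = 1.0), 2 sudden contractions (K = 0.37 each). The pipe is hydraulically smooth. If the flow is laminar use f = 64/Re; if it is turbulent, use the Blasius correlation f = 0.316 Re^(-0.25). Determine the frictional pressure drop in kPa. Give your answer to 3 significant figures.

Reynolds number Re = ρVD/μ = 1110 · 4.32 · 0.0594 / 0.0181 = 1.574e+04.
Re > 4000 → turbulent. Smooth-pipe (Blasius): f = 0.316 Re^(-0.25) = 0.316/(1.574e+04)^0.25 = 0.02821.
Total minor-loss coefficient ΣK = 1·1 + 2·0.37 = 1.74.
ΔP = [f·L/D + ΣK]·(ρV²/2) = [0.02821·6.67/0.0594 + 1.74]·(1110·4.32²/2) = [3.168 + 1.74]·1.036e+04 = 5.084e+04 Pa.
ΔP = 5.084e+04 Pa = 50.8 kPa.

ΔP ≈ 50.8 kPa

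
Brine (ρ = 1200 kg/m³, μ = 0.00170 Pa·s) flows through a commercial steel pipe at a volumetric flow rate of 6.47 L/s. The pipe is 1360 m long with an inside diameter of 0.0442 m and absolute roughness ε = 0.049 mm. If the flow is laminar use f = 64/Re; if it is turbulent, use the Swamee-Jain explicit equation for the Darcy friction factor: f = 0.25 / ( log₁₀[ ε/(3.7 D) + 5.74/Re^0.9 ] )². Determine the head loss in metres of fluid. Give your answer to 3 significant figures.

Q = 6.47 L/s = 6.47/1000 = 0.00647 m³/s.
Cross-sectional area A = πD²/4 = π(0.0442)²/4 = 0.001534 m²; mean velocity V = Q/A = 0.00647/0.001534 = 4.217 m/s.
Reynolds number Re = ρVD/μ = 1200 · 4.217 · 0.0442 / 0.0017 = 1.316e+05.
Re > 4000 → turbulent. Relative roughness ε/D = 4.9e-05/0.0442 = 0.00111. Swamee-Jain: f = 0.25/(log₁₀[0.00111/3.7 + 5.74/1.316e+05^0.9])² = 0.25/(log₁₀[0.0003 + 0.000142])² = 0.25/(-3.355)² = 0.02221.
Darcy-Weisbach: ΔP = f(L/D)(ρV²/2) = 0.02221·(1360/0.0442)·(1200·4.217²/2) = 0.02221·3.077e+04·1.067e+04 = 7.29e+06 Pa.
Head loss h_f = ΔP/(ρg) = 7.29e+06/(1200·9.81) = 619 m.

h_f ≈ 619 m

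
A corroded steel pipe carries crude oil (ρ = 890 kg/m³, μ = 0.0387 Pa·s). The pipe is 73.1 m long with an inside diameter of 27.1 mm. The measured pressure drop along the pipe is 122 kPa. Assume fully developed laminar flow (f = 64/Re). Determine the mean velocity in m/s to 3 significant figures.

V ≈ 0.990 m/s

For laminar flow, f = 64/Re with Re = ρVD/μ, so Darcy-Weisbach reduces to ΔP = 32μLV/D². Solving for V: V = ΔP·D²/(32μL) = 1.22e+05·(0.0271)²/(32·0.0387·73.1) = 0.9897 m/s.
Check: Re = ρVD/μ = 890·0.9897·0.0271/0.0387 = 616.8 < 2300, so the laminar assumption holds.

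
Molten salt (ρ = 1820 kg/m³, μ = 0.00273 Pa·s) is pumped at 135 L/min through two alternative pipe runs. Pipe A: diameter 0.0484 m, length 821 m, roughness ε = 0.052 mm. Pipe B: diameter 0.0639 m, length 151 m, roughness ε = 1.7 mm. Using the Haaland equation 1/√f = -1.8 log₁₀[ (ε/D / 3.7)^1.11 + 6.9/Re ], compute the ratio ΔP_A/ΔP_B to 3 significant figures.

Pipe A: V = Q/A = 0.00225/0.00184 = 1.223 m/s; Re = 3.946e+04; ε/D = 0.00107; Haaland → f = 0.02473; ΔP_A = f(L/D)(ρV²/2) = 5.71e+05 Pa.
Pipe B: V = Q/A = 0.00225/0.003207 = 0.7016 m/s; Re = 2.989e+04; ε/D = 0.0266; Haaland → f = 0.05562; ΔP_B = f(L/D)(ρV²/2) = 5.888e+04 Pa.
ΔP_A/ΔP_B = 5.71e+05/5.888e+04 = 9.70.

ΔP_A/ΔP_B ≈ 9.70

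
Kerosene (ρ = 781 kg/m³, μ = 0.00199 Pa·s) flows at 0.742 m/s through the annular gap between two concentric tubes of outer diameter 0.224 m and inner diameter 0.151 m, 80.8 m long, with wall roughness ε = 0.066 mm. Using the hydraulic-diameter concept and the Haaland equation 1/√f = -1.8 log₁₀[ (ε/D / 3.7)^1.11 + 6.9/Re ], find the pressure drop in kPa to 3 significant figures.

ΔP ≈ 6.45 kPa

Hydraulic diameter D_h = 4A/P = D_o - D_i = 0.224 - 0.151 = 0.073 m.
Re = ρVD_h/μ = 781·0.742·0.073/0.00199 = 2.126e+04.
ε/D_h = 6.6e-05/0.073 = 0.000904; Haaland gives 1/√f = -1.8 log₁₀[9.79e-05+0.000325] = 6.074, so f = 0.02711.
ΔP = f(L/D_h)(ρV²/2) = 0.02711·80.8/0.073·215 = 6451 Pa.
ΔP = 6.45 kPa.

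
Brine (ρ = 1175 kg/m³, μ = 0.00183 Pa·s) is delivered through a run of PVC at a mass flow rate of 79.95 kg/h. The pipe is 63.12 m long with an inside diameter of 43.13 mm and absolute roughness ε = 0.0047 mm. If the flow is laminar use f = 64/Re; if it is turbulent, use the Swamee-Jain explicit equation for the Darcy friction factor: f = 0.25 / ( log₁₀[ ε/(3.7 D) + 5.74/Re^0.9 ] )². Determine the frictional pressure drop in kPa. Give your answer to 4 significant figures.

ṁ = 79.95 kg/h = 79.95/3600 = 0.02221 kg/s.
A = πD²/4 = π(0.04313)²/4 = 0.001461 m²; mean velocity V = ṁ/(ρA) = 0.02221/(1175 · 0.001461) = 0.01294 m/s.
Reynolds number Re = ρVD/μ = 1175 · 0.01294 · 0.04313 / 0.00183 = 358.3.
Re < 2300 → laminar flow, so f = 64/Re = 64/358.3 = 0.1786 (the turbulent correlation is not needed).
Darcy-Weisbach: ΔP = f(L/D)(ρV²/2) = 0.1786·(63.12/0.04313)·(1175·0.01294²/2) = 0.1786·1463·0.09833 = 25.71 Pa.
ΔP = 25.71 Pa = 0.02571 kPa.

ΔP ≈ 0.02571 kPa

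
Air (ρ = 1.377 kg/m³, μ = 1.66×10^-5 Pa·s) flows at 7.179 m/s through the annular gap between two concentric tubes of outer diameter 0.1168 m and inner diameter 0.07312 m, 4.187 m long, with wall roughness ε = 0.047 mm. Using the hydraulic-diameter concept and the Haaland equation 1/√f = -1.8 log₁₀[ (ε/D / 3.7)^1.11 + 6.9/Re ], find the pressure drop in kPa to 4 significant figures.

Hydraulic diameter D_h = 4A/P = D_o - D_i = 0.1168 - 0.07312 = 0.04368 m.
Re = ρVD_h/μ = 1.377·7.179·0.04368/1.66e-05 = 2.601e+04.
ε/D_h = 4.7e-05/0.04368 = 0.00108; Haaland gives 1/√f = -1.8 log₁₀[0.000119+0.000265] = 6.148, so f = 0.02645.
ΔP = f(L/D_h)(ρV²/2) = 0.02645·4.187/0.04368·35.48 = 89.98 Pa.
ΔP = 0.08998 kPa.

ΔP ≈ 0.08998 kPa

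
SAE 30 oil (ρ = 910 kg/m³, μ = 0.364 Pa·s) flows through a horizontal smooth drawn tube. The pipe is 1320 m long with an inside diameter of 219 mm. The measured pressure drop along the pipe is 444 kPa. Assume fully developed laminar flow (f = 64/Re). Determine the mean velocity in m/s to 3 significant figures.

V ≈ 1.38 m/s

For laminar flow, f = 64/Re with Re = ρVD/μ, so Darcy-Weisbach reduces to ΔP = 32μLV/D². Solving for V: V = ΔP·D²/(32μL) = 4.44e+05·(0.219)²/(32·0.364·1320) = 1.385 m/s.
Check: Re = ρVD/μ = 910·1.385·0.219/0.364 = 758.3 < 2300, so the laminar assumption holds.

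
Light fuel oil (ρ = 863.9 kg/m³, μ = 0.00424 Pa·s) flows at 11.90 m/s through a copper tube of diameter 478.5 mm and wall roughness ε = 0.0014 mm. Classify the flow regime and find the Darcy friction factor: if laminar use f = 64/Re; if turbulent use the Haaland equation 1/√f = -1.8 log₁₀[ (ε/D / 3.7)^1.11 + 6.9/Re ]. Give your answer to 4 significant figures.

Re = ρVD/μ = 863.9·11.9·0.4785/0.00424 = 1.16e+06.
Re > 4000 → turbulent. ε/D = 1.4e-06/0.4785 = 2.93e-06; Haaland: 1/√f = -1.8 log₁₀[1.69e-07 + 5.95e-06] = 9.384, so f = 0.01136.

f ≈ 0.01136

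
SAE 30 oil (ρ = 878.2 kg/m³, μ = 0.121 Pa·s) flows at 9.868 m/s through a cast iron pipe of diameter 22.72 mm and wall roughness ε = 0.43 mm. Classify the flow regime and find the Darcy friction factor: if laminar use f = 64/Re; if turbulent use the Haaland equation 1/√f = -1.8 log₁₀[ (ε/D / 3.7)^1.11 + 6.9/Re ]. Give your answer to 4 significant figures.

Re = ρVD/μ = 878.2·9.868·0.02272/0.121 = 1627.
Re < 2300 → laminar, so f = 64/Re = 0.03933 (roughness is irrelevant in laminar flow).

f ≈ 0.03933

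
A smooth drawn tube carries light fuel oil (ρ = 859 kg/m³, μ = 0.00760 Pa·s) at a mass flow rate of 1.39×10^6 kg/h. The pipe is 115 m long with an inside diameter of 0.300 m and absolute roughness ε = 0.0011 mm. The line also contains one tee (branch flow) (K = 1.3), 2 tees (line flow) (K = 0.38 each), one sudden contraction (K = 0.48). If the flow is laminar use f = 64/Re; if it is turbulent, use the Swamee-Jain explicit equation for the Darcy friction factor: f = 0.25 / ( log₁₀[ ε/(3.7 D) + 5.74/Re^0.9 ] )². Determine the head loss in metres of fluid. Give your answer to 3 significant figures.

ṁ = 1.39×10^6 kg/h = 1.39×10^6/3600 = 386.1 kg/s.
A = πD²/4 = π(0.3)²/4 = 0.07069 m²; mean velocity V = ṁ/(ρA) = 386.1/(859 · 0.07069) = 6.359 m/s.
Reynolds number Re = ρVD/μ = 859 · 6.359 · 0.3 / 0.0076 = 2.156e+05.
Re > 4000 → turbulent. Relative roughness ε/D = 1.1e-06/0.3 = 3.67e-06. Swamee-Jain: f = 0.25/(log₁₀[3.67e-06/3.7 + 5.74/2.156e+05^0.9])² = 0.25/(log₁₀[9.91e-07 + 9.09e-05])² = 0.25/(-4.037)² = 0.01534.
Total minor-loss coefficient ΣK = 1·1.3 + 2·0.38 + 1·0.48 = 2.54.
ΔP = [f·L/D + ΣK]·(ρV²/2) = [0.01534·115/0.3 + 2.54]·(859·6.359²/2) = [5.881 + 2.54]·1.737e+04 = 1.463e+05 Pa.
Head loss h_f = ΔP/(ρg) = 1.463e+05/(859·9.81) = 17.4 m.

h_f ≈ 17.4 m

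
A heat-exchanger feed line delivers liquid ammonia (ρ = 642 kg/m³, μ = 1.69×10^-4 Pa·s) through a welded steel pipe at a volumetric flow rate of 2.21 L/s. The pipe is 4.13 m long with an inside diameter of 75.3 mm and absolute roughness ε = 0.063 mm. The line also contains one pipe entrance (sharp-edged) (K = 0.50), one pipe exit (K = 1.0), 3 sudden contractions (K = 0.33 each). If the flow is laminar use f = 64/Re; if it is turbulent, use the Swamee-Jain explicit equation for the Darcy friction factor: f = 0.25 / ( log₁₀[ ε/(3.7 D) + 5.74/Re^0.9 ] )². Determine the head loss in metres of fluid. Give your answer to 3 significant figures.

Q = 2.21 L/s = 2.21/1000 = 0.00221 m³/s.
Cross-sectional area A = πD²/4 = π(0.0753)²/4 = 0.004453 m²; mean velocity V = Q/A = 0.00221/0.004453 = 0.4963 m/s.
Reynolds number Re = ρVD/μ = 642 · 0.4963 · 0.0753 / 0.000169 = 1.42e+05.
Re > 4000 → turbulent. Relative roughness ε/D = 6.3e-05/0.0753 = 0.000837. Swamee-Jain: f = 0.25/(log₁₀[0.000837/3.7 + 5.74/1.42e+05^0.9])² = 0.25/(log₁₀[0.000226 + 0.000132])² = 0.25/(-3.445)² = 0.02106.
Total minor-loss coefficient ΣK = 1·0.5 + 1·1 + 3·0.33 = 2.49.
ΔP = [f·L/D + ΣK]·(ρV²/2) = [0.02106·4.13/0.0753 + 2.49]·(642·0.4963²/2) = [1.155 + 2.49]·79.06 = 288.2 Pa.
Head loss h_f = ΔP/(ρg) = 288.2/(642·9.81) = 0.0458 m.

h_f ≈ 0.0458 m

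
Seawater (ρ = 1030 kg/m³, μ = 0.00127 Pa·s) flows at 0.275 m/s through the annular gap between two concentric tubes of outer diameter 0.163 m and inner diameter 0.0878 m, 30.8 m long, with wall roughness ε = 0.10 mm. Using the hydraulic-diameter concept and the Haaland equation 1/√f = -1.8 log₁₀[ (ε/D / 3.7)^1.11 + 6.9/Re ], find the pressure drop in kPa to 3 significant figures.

Hydraulic diameter D_h = 4A/P = D_o - D_i = 0.163 - 0.0878 = 0.0752 m.
Re = ρVD_h/μ = 1030·0.275·0.0752/0.00127 = 1.677e+04.
ε/D_h = 0.0001/0.0752 = 0.00133; Haaland gives 1/√f = -1.8 log₁₀[0.00015+0.000411] = 5.851, so f = 0.02921.
ΔP = f(L/D_h)(ρV²/2) = 0.02921·30.8/0.0752·38.95 = 466 Pa.
ΔP = 0.466 kPa.

ΔP ≈ 0.466 kPa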